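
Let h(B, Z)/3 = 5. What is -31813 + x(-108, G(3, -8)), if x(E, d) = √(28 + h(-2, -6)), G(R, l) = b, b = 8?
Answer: -31813 + √43 ≈ -31806.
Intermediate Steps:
G(R, l) = 8
h(B, Z) = 15 (h(B, Z) = 3*5 = 15)
x(E, d) = √43 (x(E, d) = √(28 + 15) = √43)
-31813 + x(-108, G(3, -8)) = -31813 + √43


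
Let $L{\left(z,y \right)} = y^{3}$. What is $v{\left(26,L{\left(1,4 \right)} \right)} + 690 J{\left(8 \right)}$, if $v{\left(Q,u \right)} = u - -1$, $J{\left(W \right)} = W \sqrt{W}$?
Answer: $65 + 11040 \sqrt{2} \approx 15678.0$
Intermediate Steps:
$J{\left(W \right)} = W^{\frac{3}{2}}$
$v{\left(Q,u \right)} = 1 + u$ ($v{\left(Q,u \right)} = u + 1 = 1 + u$)
$v{\left(26,L{\left(1,4 \right)} \right)} + 690 J{\left(8 \right)} = \left(1 + 4^{3}\right) + 690 \cdot 8^{\frac{3}{2}} = \left(1 + 64\right) + 690 \cdot 16 \sqrt{2} = 65 + 11040 \sqrt{2}$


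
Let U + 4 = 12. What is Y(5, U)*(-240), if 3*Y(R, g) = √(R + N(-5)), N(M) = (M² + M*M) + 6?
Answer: -80*√61 ≈ -624.82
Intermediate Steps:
U = 8 (U = -4 + 12 = 8)
N(M) = 6 + 2*M² (N(M) = (M² + M²) + 6 = 2*M² + 6 = 6 + 2*M²)
Y(R, g) = √(56 + R)/3 (Y(R, g) = √(R + (6 + 2*(-5)²))/3 = √(R + (6 + 2*25))/3 = √(R + (6 + 50))/3 = √(R + 56)/3 = √(56 + R)/3)
Y(5, U)*(-240) = (√(56 + 5)/3)*(-240) = (√61/3)*(-240) = -80*√61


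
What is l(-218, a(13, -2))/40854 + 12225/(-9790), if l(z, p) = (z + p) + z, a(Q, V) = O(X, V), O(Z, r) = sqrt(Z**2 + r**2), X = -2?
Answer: -4579169/3636006 + sqrt(2)/20427 ≈ -1.2593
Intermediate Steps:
a(Q, V) = sqrt(4 + V**2) (a(Q, V) = sqrt((-2)**2 + V**2) = sqrt(4 + V**2))
l(z, p) = p + 2*z (l(z, p) = (p + z) + z = p + 2*z)
l(-218, a(13, -2))/40854 + 12225/(-9790) = (sqrt(4 + (-2)**2) + 2*(-218))/40854 + 12225/(-9790) = (sqrt(4 + 4) - 436)*(1/40854) + 12225*(-1/9790) = (sqrt(8) - 436)*(1/40854) - 2445/1958 = (2*sqrt(2) - 436)*(1/40854) - 2445/1958 = (-436 + 2*sqrt(2))*(1/40854) - 2445/1958 = (-218/20427 + sqrt(2)/20427) - 2445/1958 = -4579169/3636006 + sqrt(2)/20427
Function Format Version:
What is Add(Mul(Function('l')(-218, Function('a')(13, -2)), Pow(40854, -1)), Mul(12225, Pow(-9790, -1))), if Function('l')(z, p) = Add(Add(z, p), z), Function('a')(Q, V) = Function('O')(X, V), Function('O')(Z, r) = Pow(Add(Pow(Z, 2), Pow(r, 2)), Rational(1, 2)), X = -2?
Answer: Add(Rational(-4579169, 3636006), Mul(Rational(1, 20427), Pow(2, Rational(1, 2)))) ≈ -1.2593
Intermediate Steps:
Function('a')(Q, V) = Pow(Add(4, Pow(V, 2)), Rational(1, 2)) (Function('a')(Q, V) = Pow(Add(Pow(-2, 2), Pow(V, 2)), Rational(1, 2)) = Pow(Add(4, Pow(V, 2)), Rational(1, 2)))
Function('l')(z, p) = Add(p, Mul(2, z)) (Function('l')(z, p) = Add(Add(p, z), z) = Add(p, Mul(2, z)))
Add(Mul(Function('l')(-218, Function('a')(13, -2)), Pow(40854, -1)), Mul(12225, Pow(-9790, -1))) = Add(Mul(Add(Pow(Add(4, Pow(-2, 2)), Rational(1, 2)), Mul(2, -218)), Pow(40854, -1)), Mul(12225, Pow(-9790, -1))) = Add(Mul(Add(Pow(Add(4, 4), Rational(1, 2)), -436), Rational(1, 40854)), Mul(12225, Rational(-1, 9790))) = Add(Mul(Add(Pow(8, Rational(1, 2)), -436), Rational(1, 40854)), Rational(-2445, 1958)) = Add(Mul(Add(Mul(2, Pow(2, Rational(1, 2))), -436), Rational(1, 40854)), Rational(-2445, 1958)) = Add(Mul(Add(-436, Mul(2, Pow(2, Rational(1, 2)))), Rational(1, 40854)), Rational(-2445, 1958)) = Add(Add(Rational(-218, 20427), Mul(Rational(1, 20427), Pow(2, Rational(1, 2)))), Rational(-2445, 1958)) = Add(Rational(-4579169, 3636006), Mul(Rational(1, 20427), Pow(2, Rational(1, 2))))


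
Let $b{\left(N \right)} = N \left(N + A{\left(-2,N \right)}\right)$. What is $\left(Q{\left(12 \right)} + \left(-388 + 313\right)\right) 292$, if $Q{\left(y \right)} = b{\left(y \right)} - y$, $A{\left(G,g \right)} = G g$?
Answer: $-67452$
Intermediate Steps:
$b{\left(N \right)} = - N^{2}$ ($b{\left(N \right)} = N \left(N - 2 N\right) = N \left(- N\right) = - N^{2}$)
$Q{\left(y \right)} = - y - y^{2}$ ($Q{\left(y \right)} = - y^{2} - y = - y - y^{2}$)
$\left(Q{\left(12 \right)} + \left(-388 + 313\right)\right) 292 = \left(12 \left(-1 - 12\right) + \left(-388 + 313\right)\right) 292 = \left(12 \left(-1 - 12\right) - 75\right) 292 = \left(12 \left(-13\right) - 75\right) 292 = \left(-156 - 75\right) 292 = \left(-231\right) 292 = -67452$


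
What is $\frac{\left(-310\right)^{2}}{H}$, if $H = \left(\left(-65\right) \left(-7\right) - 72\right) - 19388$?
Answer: $- \frac{19220}{3801} \approx -5.0566$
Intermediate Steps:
$H = -19005$ ($H = \left(455 - 72\right) - 19388 = 383 - 19388 = -19005$)
$\frac{\left(-310\right)^{2}}{H} = \frac{\left(-310\right)^{2}}{-19005} = 96100 \left(- \frac{1}{19005}\right) = - \frac{19220}{3801}$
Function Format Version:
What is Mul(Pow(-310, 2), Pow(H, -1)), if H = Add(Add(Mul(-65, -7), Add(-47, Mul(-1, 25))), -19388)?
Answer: Rational(-19220, 3801) ≈ -5.0566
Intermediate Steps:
H = -19005 (H = Add(Add(455, Add(-47, -25)), -19388) = Add(Add(455, -72), -19388) = Add(383, -19388) = -19005)
Mul(Pow(-310, 2), Pow(H, -1)) = Mul(Pow(-310, 2), Pow(-19005, -1)) = Mul(96100, Rational(-1, 19005)) = Rational(-19220, 3801)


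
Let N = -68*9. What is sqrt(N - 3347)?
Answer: I*sqrt(3959) ≈ 62.921*I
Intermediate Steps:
N = -612
sqrt(N - 3347) = sqrt(-612 - 3347) = sqrt(-3959) = I*sqrt(3959)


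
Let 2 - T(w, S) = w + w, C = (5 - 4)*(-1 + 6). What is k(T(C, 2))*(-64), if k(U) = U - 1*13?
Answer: 1344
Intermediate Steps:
C = 5 (C = 1*5 = 5)
T(w, S) = 2 - 2*w (T(w, S) = 2 - (w + w) = 2 - 2*w)
k(U) = -13 + U (k(U) = U - 13 = -13 + U)
k(T(C, 2))*(-64) = (-13 + (2 - 2*5))*(-64) = (-13 + (2 - 10))*(-64) = (-13 - 8)*(-64) = -21*(-64) = 1344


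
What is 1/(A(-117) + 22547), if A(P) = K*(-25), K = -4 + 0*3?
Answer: 1/22647 ≈ 4.4156e-5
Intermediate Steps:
K = -4 (K = -4 + 0 = -4)
A(P) = 100 (A(P) = -4*(-25) = 100)
1/(A(-117) + 22547) = 1/(100 + 22547) = 1/22647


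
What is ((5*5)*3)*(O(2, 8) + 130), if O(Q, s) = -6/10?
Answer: 9705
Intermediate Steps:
O(Q, s) = -⅗ (O(Q, s) = -6*⅒ = -⅗)
((5*5)*3)*(O(2, 8) + 130) = ((5*5)*3)*(-⅗ + 130) = (25*3)*(647/5) = 75*(647/5) = 9705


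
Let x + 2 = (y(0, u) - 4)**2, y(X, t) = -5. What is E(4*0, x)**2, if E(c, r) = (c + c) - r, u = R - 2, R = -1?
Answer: 6241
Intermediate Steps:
u = -3 (u = -1 - 2 = -3)
x = 79 (x = -2 + (-5 - 4)**2 = -2 + (-9)**2 = -2 + 81 = 79)
E(c, r) = -r + 2*c (E(c, r) = 2*c - r = -r + 2*c)
E(4*0, x)**2 = (-1*79 + 2*(4*0))**2 = (-79 + 2*0)**2 = (-79 + 0)**2 = (-79)**2 = 6241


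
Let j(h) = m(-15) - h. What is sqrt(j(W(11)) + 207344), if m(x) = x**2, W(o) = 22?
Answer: sqrt(207547) ≈ 455.57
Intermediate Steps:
j(h) = 225 - h (j(h) = (-15)**2 - h = 225 - h)
sqrt(j(W(11)) + 207344) = sqrt((225 - 1*22) + 207344) = sqrt((225 - 22) + 207344) = sqrt(203 + 207344) = sqrt(207547)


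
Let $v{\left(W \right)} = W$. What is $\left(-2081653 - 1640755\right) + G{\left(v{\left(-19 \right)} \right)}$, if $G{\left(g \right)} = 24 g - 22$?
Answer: $-3722886$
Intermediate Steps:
$G{\left(g \right)} = -22 + 24 g$
$\left(-2081653 - 1640755\right) + G{\left(v{\left(-19 \right)} \right)} = \left(-2081653 - 1640755\right) + \left(-22 + 24 \left(-19\right)\right) = -3722408 - 478 = -3722886$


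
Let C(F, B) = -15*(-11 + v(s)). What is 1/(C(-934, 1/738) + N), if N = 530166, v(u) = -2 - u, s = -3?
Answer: 1/530316 ≈ 1.8857e-6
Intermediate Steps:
C(F, B) = 150 (C(F, B) = -15*(-11 + (-2 - 1*(-3))) = -15*(-11 + (-2 + 3)) = -15*(-11 + 1) = -15*(-10) = 150)
1/(C(-934, 1/738) + N) = 1/(150 + 530166) = 1/530316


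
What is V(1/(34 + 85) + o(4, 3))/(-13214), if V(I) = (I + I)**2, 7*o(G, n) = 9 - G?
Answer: -14792/93561727 ≈ -0.00015810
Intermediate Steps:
o(G, n) = 9/7 - G/7 (o(G, n) = (9 - G)/7 = 9/7 - G/7)
V(I) = 4*I**2 (V(I) = (2*I)**2 = 4*I**2)
V(1/(34 + 85) + o(4, 3))/(-13214) = (4*(1/(34 + 85) + (9/7 - 1/7*4))**2)/(-13214) = (4*(1/119 + (9/7 - 4/7))**2)*(-1/13214) = (4*(1/119 + 5/7)**2)*(-1/13214) = (4*(86/119)**2)*(-1/13214) = (4*(7396/14161))*(-1/13214) = (29584/14161)*(-1/13214) = -14792/93561727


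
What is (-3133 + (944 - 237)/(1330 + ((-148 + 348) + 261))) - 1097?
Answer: -7575223/1791 ≈ -4229.6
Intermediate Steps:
(-3133 + (944 - 237)/(1330 + ((-148 + 348) + 261))) - 1097 = (-3133 + 707/(1330 + (200 + 261))) - 1097 = (-3133 + 707/(1330 + 461)) - 1097 = (-3133 + 707/1791) - 1097 = -5610496/1791 - 1097 = -7575223/1791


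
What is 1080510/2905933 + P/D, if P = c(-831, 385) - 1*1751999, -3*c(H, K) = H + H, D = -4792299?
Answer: 3422569605225/4642033269989 ≈ 0.73730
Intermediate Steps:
c(H, K) = -2*H/3 (c(H, K) = -(H + H)/3 = -2*H/3)
P = -1751445 (P = -2/3*(-831) - 1*1751999 = 554 - 1751999 = -1751445)
1080510/2905933 + P/D = 1080510/2905933 - 1751445/(-4792299) = 1080510*(1/2905933) - 1751445*(-1/4792299) = 1080510/2905933 + 583815/1597433 = 3422569605225/4642033269989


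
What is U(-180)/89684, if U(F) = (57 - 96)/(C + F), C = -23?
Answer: 39/18205852 ≈ 2.1422e-6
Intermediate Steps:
U(F) = -39/(-23 + F) (U(F) = (57 - 96)/(-23 + F) = -39/(-23 + F))
U(-180)/89684 = -39/(-23 - 180)/89684 = -39/(-203)*(1/89684) = -39*(-1/203)*(1/89684) = (39/203)*(1/89684) = 39/18205852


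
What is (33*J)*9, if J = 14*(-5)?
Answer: -20790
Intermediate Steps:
J = -70
(33*J)*9 = (33*(-70))*9 = -2310*9 = -20790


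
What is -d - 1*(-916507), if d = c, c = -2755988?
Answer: 3672495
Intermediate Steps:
d = -2755988
-d - 1*(-916507) = -1*(-2755988) - 1*(-916507) = 2755988 + 916507 = 3672495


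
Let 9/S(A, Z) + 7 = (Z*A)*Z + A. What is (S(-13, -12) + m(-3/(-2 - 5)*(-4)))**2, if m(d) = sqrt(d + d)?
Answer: (63 - 3784*I*sqrt(42))**2/175403536 ≈ -3.4285 - 0.017616*I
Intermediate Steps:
S(A, Z) = 9/(-7 + A + A*Z**2) (S(A, Z) = 9/(-7 + ((Z*A)*Z + A)) = 9/(-7 + ((A*Z)*Z + A)) = 9/(-7 + (A*Z**2 + A)) = 9/(-7 + (A + A*Z**2)) = 9/(-7 + A + A*Z**2))
m(d) = sqrt(2)*sqrt(d) (m(d) = sqrt(2*d) = sqrt(2)*sqrt(d))
(S(-13, -12) + m(-3/(-2 - 5)*(-4)))**2 = (9/(-7 - 13 - 13*(-12)**2) + sqrt(2)*sqrt(-3/(-2 - 5)*(-4)))**2 = (9/(-7 - 13 - 13*144) + sqrt(2)*sqrt(-3/(-7)*(-4)))**2 = (9/(-7 - 13 - 1872) + sqrt(2)*sqrt(-3*(-1/7)*(-4)))**2 = (9/(-1892) + sqrt(2)*sqrt((3/7)*(-4)))**2 = (9*(-1/1892) + sqrt(2)*sqrt(-12/7))**2 = (-9/1892 + sqrt(2)*(2*I*sqrt(21)/7))**2 = (-9/1892 + 2*I*sqrt(42)/7)**2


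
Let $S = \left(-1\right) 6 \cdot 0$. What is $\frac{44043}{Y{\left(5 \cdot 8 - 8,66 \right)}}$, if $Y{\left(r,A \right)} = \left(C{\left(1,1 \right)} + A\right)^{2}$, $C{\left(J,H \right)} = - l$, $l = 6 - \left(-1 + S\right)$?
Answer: $\frac{44043}{3481} \approx 12.652$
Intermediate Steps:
$S = 0$ ($S = \left(-6\right) 0 = 0$)
$l = 7$ ($l = 6 - \left(-1 + 0\right) = 6 - -1 = 6 + 1 = 7$)
$C{\left(J,H \right)} = -7$ ($C{\left(J,H \right)} = \left(-1\right) 7 = -7$)
$Y{\left(r,A \right)} = \left(-7 + A\right)^{2}$
$\frac{44043}{Y{\left(5 \cdot 8 - 8,66 \right)}} = \frac{44043}{\left(-7 + 66\right)^{2}} = \frac{44043}{59^{2}} = \frac{44043}{3481}$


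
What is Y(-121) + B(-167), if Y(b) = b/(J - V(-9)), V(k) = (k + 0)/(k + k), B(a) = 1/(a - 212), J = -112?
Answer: 91493/85275 ≈ 1.0729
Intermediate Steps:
B(a) = 1/(-212 + a)
V(k) = 1/2 (V(k) = k/((2*k)) = k*(1/(2*k)) = 1/2)
Y(b) = -2*b/225 (Y(b) = b/(-112 - 1*1/2) = b/(-112 - 1/2) = b/(-225/2) = b*(-2/225) = -2*b/225)
Y(-121) + B(-167) = -2/225*(-121) + 1/(-212 - 167) = 242/225 + 1/(-379) = 242/225 - 1/379 = 91493/85275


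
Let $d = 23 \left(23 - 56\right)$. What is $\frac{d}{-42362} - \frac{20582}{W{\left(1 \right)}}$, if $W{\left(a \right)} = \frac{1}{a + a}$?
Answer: $- \frac{1743788609}{42362} \approx -41164.0$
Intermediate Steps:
$d = -759$ ($d = 23 \left(-33\right) = -759$)
$W{\left(a \right)} = \frac{1}{2 a}$
$\frac{d}{-42362} - \frac{20582}{W{\left(1 \right)}} = - \frac{759}{-42362} - \frac{20582}{\frac{1}{2} \cdot 1^{-1}} = \left(-759\right) \left(- \frac{1}{42362}\right) - \frac{20582}{\frac{1}{2} \cdot 1} = \frac{759}{42362} - 20582 \frac{1}{\frac{1}{2}} = \frac{759}{42362} - 41164 = - \frac{1743788609}{42362}$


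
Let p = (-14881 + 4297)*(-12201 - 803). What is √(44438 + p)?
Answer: √137678774 ≈ 11734.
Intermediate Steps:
p = 137634336 (p = -10584*(-13004) = 137634336)
√(44438 + p) = √(44438 + 137634336) = √137678774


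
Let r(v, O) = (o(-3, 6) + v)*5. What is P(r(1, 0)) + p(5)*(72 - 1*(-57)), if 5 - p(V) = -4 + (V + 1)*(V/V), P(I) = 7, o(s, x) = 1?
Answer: 394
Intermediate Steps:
r(v, O) = 5 + 5*v (r(v, O) = (1 + v)*5 = 5 + 5*v)
p(V) = 8 - V (p(V) = 5 - (-4 + (V + 1)*(V/V)) = 5 - (-4 + (1 + V)*1) = 5 - (-4 + (1 + V)) = 5 - (-3 + V) = 5 + (3 - V) = 8 - V)
P(r(1, 0)) + p(5)*(72 - 1*(-57)) = 7 + (8 - 1*5)*(72 - 1*(-57)) = 7 + (8 - 5)*(72 + 57) = 7 + 3*129 = 7 + 387 = 394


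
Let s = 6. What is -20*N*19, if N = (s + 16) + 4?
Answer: -9880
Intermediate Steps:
N = 26 (N = (6 + 16) + 4 = 22 + 4 = 26)
-20*N*19 = -20*26*19 = -520*19 = -9880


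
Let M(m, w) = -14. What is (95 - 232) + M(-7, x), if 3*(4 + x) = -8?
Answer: -151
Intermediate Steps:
x = -20/3 (x = -4 + (⅓)*(-8) = -4 - 8/3 = -20/3 ≈ -6.6667)
(95 - 232) + M(-7, x) = (95 - 232) - 14 = -137 - 14 = -151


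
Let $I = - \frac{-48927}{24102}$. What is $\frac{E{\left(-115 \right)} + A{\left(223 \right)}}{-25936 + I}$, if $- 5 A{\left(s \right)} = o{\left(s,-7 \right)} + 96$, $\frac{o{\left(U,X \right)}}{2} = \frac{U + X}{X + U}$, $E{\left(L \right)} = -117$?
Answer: $\frac{5487222}{1041767575} \approx 0.0052672$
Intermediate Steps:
$o{\left(U,X \right)} = 2$ ($o{\left(U,X \right)} = 2 \frac{U + X}{X + U} = 2 \frac{U + X}{U + X} = 2 \cdot 1 = 2$)
$I = \frac{16309}{8034}$ ($I = - \frac{-48927}{24102} = \left(-1\right) \left(- \frac{16309}{8034}\right) = \frac{16309}{8034} \approx 2.03$)
$A{\left(s \right)} = - \frac{98}{5}$ ($A{\left(s \right)} = - \frac{2 + 96}{5} = \left(- \frac{1}{5}\right) 98 = - \frac{98}{5}$)
$\frac{E{\left(-115 \right)} + A{\left(223 \right)}}{-25936 + I} = \frac{-117 - \frac{98}{5}}{-25936 + \frac{16309}{8034}} = - \frac{683}{5 \left(- \frac{208353515}{8034}\right)} = \left(- \frac{683}{5}\right) \left(- \frac{8034}{208353515}\right) = \frac{5487222}{1041767575}$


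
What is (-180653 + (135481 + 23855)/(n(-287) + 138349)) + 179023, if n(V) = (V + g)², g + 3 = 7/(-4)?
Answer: -5825471614/3575473 ≈ -1629.3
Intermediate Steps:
g = -19/4 (g = -3 + 7/(-4) = -3 + 7*(-¼) = -3 - 7/4 = -19/4 ≈ -4.7500)
n(V) = (-19/4 + V)² (n(V) = (V - 19/4)² = (-19/4 + V)²)
(-180653 + (135481 + 23855)/(n(-287) + 138349)) + 179023 = (-180653 + (135481 + 23855)/((-19 + 4*(-287))²/16 + 138349)) + 179023 = (-180653 + 159336/((-19 - 1148)²/16 + 138349)) + 179023 = (-180653 + 159336/((1/16)*(-1167)² + 138349)) + 179023 = (-180653 + 159336/((1/16)*1361889 + 138349)) + 179023 = (-180653 + 159336/(1361889/16 + 138349)) + 179023 = (-180653 + 159336/(3575473/16)) + 179023 = (-180653 + 159336*(16/3575473)) + 179023 = (-180653 + 2549376/3575473) + 179023 = -645917374493/3575473 + 179023 = -5825471614/3575473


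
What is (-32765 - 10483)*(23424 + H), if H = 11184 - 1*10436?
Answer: -1045390656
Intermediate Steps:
H = 748 (H = 11184 - 10436 = 748)
(-32765 - 10483)*(23424 + H) = (-32765 - 10483)*(23424 + 748) = -43248*24172 = -1045390656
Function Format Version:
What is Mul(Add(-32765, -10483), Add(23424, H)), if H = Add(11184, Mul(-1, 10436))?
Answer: -1045390656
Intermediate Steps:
H = 748 (H = Add(11184, -10436) = 748)
Mul(Add(-32765, -10483), Add(23424, H)) = Mul(Add(-32765, -10483), Add(23424, 748)) = Mul(-43248, 24172) = -1045390656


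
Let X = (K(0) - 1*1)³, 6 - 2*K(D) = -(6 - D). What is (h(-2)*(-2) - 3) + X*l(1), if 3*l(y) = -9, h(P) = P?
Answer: -374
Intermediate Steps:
K(D) = 6 - D/2 (K(D) = 3 - (-1)*(6 - D)/2 = 3 - (-6 + D)/2 = 3 + (3 - D/2) = 6 - D/2)
l(y) = -3 (l(y) = (⅓)*(-9) = -3)
X = 125 (X = ((6 - ½*0) - 1*1)³ = ((6 + 0) - 1)³ = (6 - 1)³ = 5³ = 125)
(h(-2)*(-2) - 3) + X*l(1) = (-2*(-2) - 3) + 125*(-3) = (4 - 3) - 375 = 1 - 375 = -374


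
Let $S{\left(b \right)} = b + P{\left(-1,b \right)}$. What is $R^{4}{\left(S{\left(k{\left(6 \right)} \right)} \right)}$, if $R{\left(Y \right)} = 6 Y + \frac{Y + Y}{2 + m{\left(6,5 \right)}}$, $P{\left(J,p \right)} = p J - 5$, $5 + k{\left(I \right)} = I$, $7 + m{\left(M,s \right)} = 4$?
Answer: $160000$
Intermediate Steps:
$m{\left(M,s \right)} = -3$ ($m{\left(M,s \right)} = -7 + 4 = -3$)
$k{\left(I \right)} = -5 + I$
$P{\left(J,p \right)} = -5 + J p$ ($P{\left(J,p \right)} = J p - 5 = -5 + J p$)
$S{\left(b \right)} = -5$ ($S{\left(b \right)} = b - \left(5 + b\right) = -5$)
$R{\left(Y \right)} = 4 Y$ ($R{\left(Y \right)} = 6 Y + \frac{Y + Y}{2 - 3} = 6 Y + \frac{2 Y}{-1} = 6 Y + 2 Y \left(-1\right) = 6 Y - 2 Y = 4 Y$)
$R^{4}{\left(S{\left(k{\left(6 \right)} \right)} \right)} = \left(4 \left(-5\right)\right)^{4} = \left(-20\right)^{4} = 160000$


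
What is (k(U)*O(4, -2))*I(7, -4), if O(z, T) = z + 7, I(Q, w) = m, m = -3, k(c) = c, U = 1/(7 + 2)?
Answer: -11/3 ≈ -3.6667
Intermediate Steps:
U = 1/9 ≈ 0.11111
I(Q, w) = -3
O(z, T) = 7 + z
(k(U)*O(4, -2))*I(7, -4) = ((7 + 4)/9)*(-3) = ((1/9)*11)*(-3) = (11/9)*(-3) = -11/3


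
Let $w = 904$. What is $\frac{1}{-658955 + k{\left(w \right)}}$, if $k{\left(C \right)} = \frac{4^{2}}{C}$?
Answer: $- \frac{113}{74461913} \approx -1.5176 \cdot 10^{-6}$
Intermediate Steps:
$k{\left(C \right)} = \frac{16}{C}$
$\frac{1}{-658955 + k{\left(w \right)}} = \frac{1}{-658955 + \frac{16}{904}} = \frac{1}{-658955 + 16 \cdot \frac{1}{904}} = \frac{1}{-658955 + \frac{2}{113}} = \frac{1}{- \frac{74461913}{113}} = - \frac{113}{74461913}$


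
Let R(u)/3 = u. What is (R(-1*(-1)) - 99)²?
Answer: 9216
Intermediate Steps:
R(u) = 3*u
(R(-1*(-1)) - 99)² = (3*(-1*(-1)) - 99)² = (3*1 - 99)² = (3 - 99)² = (-96)² = 9216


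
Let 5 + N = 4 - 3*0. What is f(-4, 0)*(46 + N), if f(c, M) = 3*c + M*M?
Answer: -540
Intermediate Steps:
N = -1 (N = -5 + (4 - 3*0) = -5 + (4 + 0) = -5 + 4 = -1)
f(c, M) = M² + 3*c (f(c, M) = 3*c + M² = M² + 3*c)
f(-4, 0)*(46 + N) = (0² + 3*(-4))*(46 - 1) = (0 - 12)*45 = -12*45 = -540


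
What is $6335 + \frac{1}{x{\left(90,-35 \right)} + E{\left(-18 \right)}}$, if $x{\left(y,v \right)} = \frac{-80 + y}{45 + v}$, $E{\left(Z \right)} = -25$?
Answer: $\frac{152039}{24} \approx 6335.0$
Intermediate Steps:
$x{\left(y,v \right)} = \frac{-80 + y}{45 + v}$
$6335 + \frac{1}{x{\left(90,-35 \right)} + E{\left(-18 \right)}} = 6335 + \frac{1}{\frac{-80 + 90}{45 - 35} - 25} = 6335 + \frac{1}{\frac{1}{10} \cdot 10 - 25} = 6335 + \frac{1}{1 - 25} = 6335 + \frac{1}{-24} = 6335 - \frac{1}{24} = \frac{152039}{24}$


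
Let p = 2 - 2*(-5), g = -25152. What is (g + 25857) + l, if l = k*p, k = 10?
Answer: 825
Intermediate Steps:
p = 12 (p = 2 + 10 = 12)
l = 120 (l = 10*12 = 120)
(g + 25857) + l = (-25152 + 25857) + 120 = 705 + 120 = 825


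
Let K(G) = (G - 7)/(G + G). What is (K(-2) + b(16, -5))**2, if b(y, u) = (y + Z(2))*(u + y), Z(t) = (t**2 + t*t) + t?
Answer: 1329409/16 ≈ 83088.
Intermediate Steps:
Z(t) = t + 2*t**2 (Z(t) = (t**2 + t**2) + t = 2*t**2 + t = t + 2*t**2)
K(G) = (-7 + G)/(2*G) (K(G) = (-7 + G)/((2*G)) = (-7 + G)*(1/(2*G)) = (-7 + G)/(2*G))
b(y, u) = (10 + y)*(u + y) (b(y, u) = (y + 2*(1 + 2*2))*(u + y) = (y + 2*(1 + 4))*(u + y) = (y + 2*5)*(u + y) = (y + 10)*(u + y) = (10 + y)*(u + y))
(K(-2) + b(16, -5))**2 = ((1/2)*(-7 - 2)/(-2) + (16**2 + 10*(-5) + 10*16 - 5*16))**2 = ((1/2)*(-1/2)*(-9) + (256 - 50 + 160 - 80))**2 = (9/4 + 286)**2 = (1153/4)**2 = 1329409/16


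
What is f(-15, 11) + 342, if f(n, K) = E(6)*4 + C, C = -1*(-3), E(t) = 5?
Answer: 365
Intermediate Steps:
C = 3
f(n, K) = 23 (f(n, K) = 5*4 + 3 = 20 + 3 = 23)
f(-15, 11) + 342 = 23 + 342 = 365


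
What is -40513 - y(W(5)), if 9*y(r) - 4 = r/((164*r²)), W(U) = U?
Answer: -298989221/7380 ≈ -40513.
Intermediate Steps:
y(r) = 4/9 + 1/(1476*r) (y(r) = 4/9 + (r/((164*r²)))/9 = 4/9 + (r*(1/(164*r²)))/9 = 4/9 + (1/(164*r))/9 = 4/9 + 1/(1476*r))
-40513 - y(W(5)) = -40513 - (1 + 656*5)/(1476*5) = -40513 - (1 + 3280)/(1476*5) = -40513 - 3281/(1476*5) = -40513 - 1*3281/7380 = -40513 - 3281/7380 = -298989221/7380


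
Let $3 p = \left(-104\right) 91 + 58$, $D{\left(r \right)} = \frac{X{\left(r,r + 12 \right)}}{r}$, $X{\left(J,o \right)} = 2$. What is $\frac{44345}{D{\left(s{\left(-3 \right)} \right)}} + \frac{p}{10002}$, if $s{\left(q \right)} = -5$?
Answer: $- \frac{3326549581}{30006} \approx -1.1086 \cdot 10^{5}$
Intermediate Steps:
$D{\left(r \right)} = \frac{2}{r}$
$p = - \frac{9406}{3}$ ($p = \frac{\left(-104\right) 91 + 58}{3} = \frac{-9464 + 58}{3} = \frac{1}{3} \left(-9406\right) = - \frac{9406}{3} \approx -3135.3$)
$\frac{44345}{D{\left(s{\left(-3 \right)} \right)}} + \frac{p}{10002} = \frac{44345}{2 \frac{1}{-5}} - \frac{9406}{3 \cdot 10002} = \frac{44345}{2 \left(- \frac{1}{5}\right)} - \frac{4703}{15003} = \frac{44345}{- \frac{2}{5}} - \frac{4703}{15003} = 44345 \left(- \frac{5}{2}\right) - \frac{4703}{15003} = - \frac{221725}{2} - \frac{4703}{15003} = - \frac{3326549581}{30006}$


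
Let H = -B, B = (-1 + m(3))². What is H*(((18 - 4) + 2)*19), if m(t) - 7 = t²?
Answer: -68400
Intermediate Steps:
m(t) = 7 + t²
B = 225 (B = (-1 + (7 + 3²))² = (-1 + (7 + 9))² = (-1 + 16)² = 15² = 225)
H = -225 (H = -1*225 = -225)
H*(((18 - 4) + 2)*19) = -225*((18 - 4) + 2)*19 = -225*(14 + 2)*19 = -3600*19 = -225*304 = -68400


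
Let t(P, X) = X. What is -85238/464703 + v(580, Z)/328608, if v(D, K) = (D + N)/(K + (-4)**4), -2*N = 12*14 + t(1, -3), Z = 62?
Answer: -5937942278753/32373486165888 ≈ -0.18342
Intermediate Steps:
N = -165/2 (N = -(12*14 - 3)/2 = -(168 - 3)/2 = -1/2*165 = -165/2 ≈ -82.500)
v(D, K) = (-165/2 + D)/(256 + K) (v(D, K) = (D - 165/2)/(K + (-4)**4) = (-165/2 + D)/(K + 256) = (-165/2 + D)/(256 + K))
-85238/464703 + v(580, Z)/328608 = -85238/464703 + ((-165/2 + 580)/(256 + 62))/328608 = -85238*1/464703 + ((995/2)/318)*(1/328608) = -85238/464703 + ((1/318)*(995/2))*(1/328608) = -85238/464703 + (995/636)*(1/328608) = -85238/464703 + 995/208994688 = -5937942278753/32373486165888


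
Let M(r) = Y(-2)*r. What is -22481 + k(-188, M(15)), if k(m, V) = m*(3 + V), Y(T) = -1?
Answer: -20225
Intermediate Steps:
M(r) = -r
-22481 + k(-188, M(15)) = -22481 - 188*(3 - 1*15) = -22481 - 188*(3 - 15) = -22481 - 188*(-12) = -22481 + 2256 = -20225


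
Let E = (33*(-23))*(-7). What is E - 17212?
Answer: -11899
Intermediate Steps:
E = 5313 (E = -759*(-7) = 5313)
E - 17212 = 5313 - 17212 = -11899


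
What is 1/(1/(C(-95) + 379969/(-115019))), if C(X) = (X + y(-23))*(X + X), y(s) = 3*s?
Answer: 3583612071/115019 ≈ 31157.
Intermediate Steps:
C(X) = 2*X*(-69 + X) (C(X) = (X + 3*(-23))*(X + X) = (X - 69)*(2*X) = (-69 + X)*(2*X) = 2*X*(-69 + X))
1/(1/(C(-95) + 379969/(-115019))) = 1/(1/(2*(-95)*(-69 - 95) + 379969/(-115019))) = 1/(1/(2*(-95)*(-164) + 379969*(-1/115019))) = 1/(1/(31160 - 379969/115019)) = 1/(1/(3583612071/115019)) = 1/(115019/3583612071) = 3583612071/115019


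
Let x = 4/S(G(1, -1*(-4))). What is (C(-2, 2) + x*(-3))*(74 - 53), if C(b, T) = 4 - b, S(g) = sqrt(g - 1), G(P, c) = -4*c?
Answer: 126 + 252*I*sqrt(17)/17 ≈ 126.0 + 61.119*I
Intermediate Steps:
S(g) = sqrt(-1 + g)
x = -4*I*sqrt(17)/17 (x = 4/(sqrt(-1 - (-4)*(-4))) = 4/(sqrt(-1 - 4*4)) = 4/(sqrt(-1 - 16)) = 4/(sqrt(-17)) = 4/((I*sqrt(17))) = 4*(-I*sqrt(17)/17) = -4*I*sqrt(17)/17 ≈ -0.97014*I)
(C(-2, 2) + x*(-3))*(74 - 53) = ((4 - 1*(-2)) - 4*I*sqrt(17)/17*(-3))*(74 - 53) = ((4 + 2) + 12*I*sqrt(17)/17)*21 = (6 + 12*I*sqrt(17)/17)*21 = 126 + 252*I*sqrt(17)/17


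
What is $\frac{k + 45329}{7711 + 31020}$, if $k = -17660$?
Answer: $\frac{27669}{38731} \approx 0.71439$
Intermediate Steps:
$\frac{k + 45329}{7711 + 31020} = \frac{-17660 + 45329}{7711 + 31020} = \frac{27669}{38731}$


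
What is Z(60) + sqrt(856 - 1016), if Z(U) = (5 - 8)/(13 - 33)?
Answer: 3/20 + 4*I*sqrt(10) ≈ 0.15 + 12.649*I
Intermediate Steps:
Z(U) = 3/20 (Z(U) = -3/(-20) = -3*(-1/20) = 3/20)
Z(60) + sqrt(856 - 1016) = 3/20 + sqrt(856 - 1016) = 3/20 + sqrt(-160) = 3/20 + 4*I*sqrt(10)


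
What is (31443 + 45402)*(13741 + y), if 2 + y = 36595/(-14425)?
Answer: 609068797824/577 ≈ 1.0556e+9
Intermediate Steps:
y = -13089/2885 (y = -2 + 36595/(-14425) = -2 + 36595*(-1/14425) = -2 - 7319/2885 = -13089/2885 ≈ -4.5369)
(31443 + 45402)*(13741 + y) = (31443 + 45402)*(13741 - 13089/2885) = 76845*(39629696/2885) = 609068797824/577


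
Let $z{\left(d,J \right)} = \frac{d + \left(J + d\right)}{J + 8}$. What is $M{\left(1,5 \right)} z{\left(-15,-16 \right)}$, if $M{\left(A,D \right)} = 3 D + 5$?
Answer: $115$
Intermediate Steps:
$z{\left(d,J \right)} = \frac{J + 2 d}{8 + J}$
$M{\left(A,D \right)} = 5 + 3 D$
$M{\left(1,5 \right)} z{\left(-15,-16 \right)} = \left(5 + 3 \cdot 5\right) \frac{-16 + 2 \left(-15\right)}{8 - 16} = \left(5 + 15\right) \frac{-16 - 30}{-8} = 20 \left(\left(- \frac{1}{8}\right) \left(-46\right)\right) = 20 \cdot \frac{23}{4} = 115$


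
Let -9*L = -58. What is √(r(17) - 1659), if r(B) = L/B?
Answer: I*√4314073/51 ≈ 40.726*I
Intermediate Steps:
L = 58/9 (L = -⅑*(-58) = 58/9 ≈ 6.4444)
r(B) = 58/(9*B)
√(r(17) - 1659) = √((58/9)/17 - 1659) = √((58/9)*(1/17) - 1659) = √(58/153 - 1659) = √(-253769/153) = I*√4314073/51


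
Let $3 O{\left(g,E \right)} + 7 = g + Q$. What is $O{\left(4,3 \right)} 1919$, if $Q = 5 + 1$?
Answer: $1919$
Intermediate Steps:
$Q = 6$
$O{\left(g,E \right)} = - \frac{1}{3} + \frac{g}{3}$ ($O{\left(g,E \right)} = - \frac{7}{3} + \frac{g + 6}{3} = - \frac{7}{3} + \frac{6 + g}{3} = - \frac{7}{3} + \left(2 + \frac{g}{3}\right) = - \frac{1}{3} + \frac{g}{3}$)
$O{\left(4,3 \right)} 1919 = \left(- \frac{1}{3} + \frac{1}{3} \cdot 4\right) 1919 = \left(- \frac{1}{3} + \frac{4}{3}\right) 1919 = 1 \cdot 1919 = 1919$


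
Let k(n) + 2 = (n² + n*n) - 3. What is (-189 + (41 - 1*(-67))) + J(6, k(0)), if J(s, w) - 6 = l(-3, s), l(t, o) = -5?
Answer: -80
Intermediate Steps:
k(n) = -5 + 2*n² (k(n) = -2 + ((n² + n*n) - 3) = -2 + ((n² + n²) - 3) = -2 + (2*n² - 3) = -2 + (-3 + 2*n²) = -5 + 2*n²)
J(s, w) = 1 (J(s, w) = 6 - 5 = 1)
(-189 + (41 - 1*(-67))) + J(6, k(0)) = (-189 + (41 - 1*(-67))) + 1 = (-189 + (41 + 67)) + 1 = (-189 + 108) + 1 = -81 + 1 = -80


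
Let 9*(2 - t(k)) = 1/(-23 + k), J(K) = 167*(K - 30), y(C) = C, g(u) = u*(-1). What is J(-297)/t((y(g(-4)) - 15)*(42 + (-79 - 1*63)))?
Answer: -529325037/19385 ≈ -27306.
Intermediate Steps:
g(u) = -u
J(K) = -5010 + 167*K (J(K) = 167*(-30 + K) = -5010 + 167*K)
t(k) = 2 - 1/(9*(-23 + k))
J(-297)/t((y(g(-4)) - 15)*(42 + (-79 - 1*63))) = (-5010 + 167*(-297))/(((-415 + 18*((-1*(-4) - 15)*(42 + (-79 - 1*63))))/(9*(-23 + (-1*(-4) - 15)*(42 + (-79 - 1*63)))))) = (-5010 - 49599)/(((-415 + 18*((4 - 15)*(42 + (-79 - 63))))/(9*(-23 + (4 - 15)*(42 + (-79 - 63)))))) = -54609*9*(-23 - 11*(42 - 142))/(-415 + 18*(-11*(42 - 142))) = -54609*9*(-23 - 11*(-100))/(-415 + 18*(-11*(-100))) = -54609*9*(-23 + 1100)/(-415 + 18*1100) = -54609*9693/(-415 + 19800) = -54609/((1/9)*(1/1077)*19385) = -54609/19385/9693 = -54609*9693/19385 = -529325037/19385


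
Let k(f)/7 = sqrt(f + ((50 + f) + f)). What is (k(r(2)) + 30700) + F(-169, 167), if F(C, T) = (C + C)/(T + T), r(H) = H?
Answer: 5126731/167 + 14*sqrt(14) ≈ 30751.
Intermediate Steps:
F(C, T) = C/T (F(C, T) = (2*C)/((2*T)) = (2*C)*(1/(2*T)) = C/T)
k(f) = 7*sqrt(50 + 3*f) (k(f) = 7*sqrt(f + ((50 + f) + f)) = 7*sqrt(f + (50 + 2*f)) = 7*sqrt(50 + 3*f))
(k(r(2)) + 30700) + F(-169, 167) = (7*sqrt(50 + 3*2) + 30700) - 169/167 = (7*sqrt(50 + 6) + 30700) - 169*1/167 = (7*sqrt(56) + 30700) - 169/167 = (7*(2*sqrt(14)) + 30700) - 169/167 = (14*sqrt(14) + 30700) - 169/167 = (30700 + 14*sqrt(14)) - 169/167 = 5126731/167 + 14*sqrt(14)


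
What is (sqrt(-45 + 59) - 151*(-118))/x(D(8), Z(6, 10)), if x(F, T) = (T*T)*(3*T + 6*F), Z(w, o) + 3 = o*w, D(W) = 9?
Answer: 17818/731025 + sqrt(14)/731025 ≈ 0.024379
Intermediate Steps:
Z(w, o) = -3 + o*w
x(F, T) = T**2*(3*T + 6*F)
(sqrt(-45 + 59) - 151*(-118))/x(D(8), Z(6, 10)) = (sqrt(-45 + 59) - 151*(-118))/((3*(-3 + 10*6)**2*((-3 + 10*6) + 2*9))) = (sqrt(14) + 17818)/((3*(-3 + 60)**2*((-3 + 60) + 18))) = (17818 + sqrt(14))/((3*57**2*(57 + 18))) = (17818 + sqrt(14))/((3*3249*75)) = (17818 + sqrt(14))/731025 = (17818 + sqrt(14))*(1/731025) = 17818/731025 + sqrt(14)/731025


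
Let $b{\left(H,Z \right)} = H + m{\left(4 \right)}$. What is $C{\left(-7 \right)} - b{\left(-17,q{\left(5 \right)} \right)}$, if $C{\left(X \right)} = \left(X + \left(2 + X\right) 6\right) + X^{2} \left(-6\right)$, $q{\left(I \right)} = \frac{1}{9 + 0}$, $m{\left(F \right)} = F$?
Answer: $-318$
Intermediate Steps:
$q{\left(I \right)} = \frac{1}{9}$
$b{\left(H,Z \right)} = 4 + H$ ($b{\left(H,Z \right)} = H + 4 = 4 + H$)
$C{\left(X \right)} = 12 - 6 X^{2} + 7 X$ ($C{\left(X \right)} = \left(X + \left(12 + 6 X\right)\right) - 6 X^{2} = \left(12 + 7 X\right) - 6 X^{2} = 12 - 6 X^{2} + 7 X$)
$C{\left(-7 \right)} - b{\left(-17,q{\left(5 \right)} \right)} = \left(12 - 6 \left(-7\right)^{2} + 7 \left(-7\right)\right) - \left(4 - 17\right) = \left(12 - 294 - 49\right) - -13 = \left(12 - 294 - 49\right) + 13 = -331 + 13 = -318$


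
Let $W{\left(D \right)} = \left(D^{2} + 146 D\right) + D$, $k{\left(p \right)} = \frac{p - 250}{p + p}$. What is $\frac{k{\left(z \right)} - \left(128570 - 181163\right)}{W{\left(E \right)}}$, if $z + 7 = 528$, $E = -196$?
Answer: $\frac{54802177}{10007368} \approx 5.4762$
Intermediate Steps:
$z = 521$ ($z = -7 + 528 = 521$)
$k{\left(p \right)} = \frac{-250 + p}{2 p}$
$W{\left(D \right)} = D^{2} + 147 D$
$\frac{k{\left(z \right)} - \left(128570 - 181163\right)}{W{\left(E \right)}} = \frac{\frac{-250 + 521}{2 \cdot 521} - \left(128570 - 181163\right)}{\left(-196\right) \left(147 - 196\right)} = \frac{\frac{1}{2} \cdot \frac{1}{521} \cdot 271 - -52593}{\left(-196\right) \left(-49\right)} = \frac{\frac{271}{1042} + 52593}{9604} = \frac{54802177}{1042} \cdot \frac{1}{9604} = \frac{54802177}{10007368}$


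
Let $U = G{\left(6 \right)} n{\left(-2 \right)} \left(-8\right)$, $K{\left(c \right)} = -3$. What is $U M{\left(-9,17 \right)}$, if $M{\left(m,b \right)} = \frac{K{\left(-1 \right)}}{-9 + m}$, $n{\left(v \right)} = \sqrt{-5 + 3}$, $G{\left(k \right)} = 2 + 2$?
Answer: $- \frac{16 i \sqrt{2}}{3} \approx - 7.5425 i$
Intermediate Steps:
$G{\left(k \right)} = 4$
$n{\left(v \right)} = i \sqrt{2}$ ($n{\left(v \right)} = \sqrt{-2} = i \sqrt{2}$)
$M{\left(m,b \right)} = - \frac{3}{-9 + m}$
$U = - 32 i \sqrt{2}$ ($U = 4 i \sqrt{2} \left(-8\right) = - 32 i \sqrt{2} \approx - 45.255 i$)
$U M{\left(-9,17 \right)} = - 32 i \sqrt{2} \left(- \frac{3}{-9 - 9}\right) = - 32 i \sqrt{2} \left(- \frac{3}{-18}\right) = - 32 i \sqrt{2} \left(\left(-3\right) \left(- \frac{1}{18}\right)\right) = - 32 i \sqrt{2} \cdot \frac{1}{6} = - \frac{16 i \sqrt{2}}{3}$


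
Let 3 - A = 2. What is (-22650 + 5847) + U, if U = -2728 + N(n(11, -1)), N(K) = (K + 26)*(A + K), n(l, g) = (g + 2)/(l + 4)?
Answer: -4388219/225 ≈ -19503.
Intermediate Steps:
A = 1 (A = 3 - 1*2 = 3 - 2 = 1)
n(l, g) = (2 + g)/(4 + l)
N(K) = (1 + K)*(26 + K) (N(K) = (K + 26)*(1 + K) = (26 + K)*(1 + K) = (1 + K)*(26 + K))
U = -607544/225 (U = -2728 + (26 + ((2 - 1)/(4 + 11))**2 + 27*((2 - 1)/(4 + 11))) = -2728 + (26 + (1/15)**2 + 27*(1/15)) = -2728 + (26 + 1/225 + 9/5) = -2728 + 6256/225 = -607544/225 ≈ -2700.2)
(-22650 + 5847) + U = (-22650 + 5847) - 607544/225 = -16803 - 607544/225 = -4388219/225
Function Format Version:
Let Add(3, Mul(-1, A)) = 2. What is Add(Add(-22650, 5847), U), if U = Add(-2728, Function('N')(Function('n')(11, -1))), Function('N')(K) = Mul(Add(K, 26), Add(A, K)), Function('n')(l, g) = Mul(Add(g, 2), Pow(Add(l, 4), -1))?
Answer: Rational(-4388219, 225) ≈ -19503.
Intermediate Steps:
A = 1 (A = Add(3, Mul(-1, 2)) = Add(3, -2) = 1)
Function('n')(l, g) = Mul(Pow(Add(4, l), -1), Add(2, g)) (Function('n')(l, g) = Mul(Add(2, g), Pow(Add(4, l), -1)) = Mul(Pow(Add(4, l), -1), Add(2, g)))
Function('N')(K) = Mul(Add(1, K), Add(26, K)) (Function('N')(K) = Mul(Add(K, 26), Add(1, K)) = Mul(Add(26, K), Add(1, K)) = Mul(Add(1, K), Add(26, K)))
U = Rational(-607544, 225) (U = Add(-2728, Add(26, Pow(Mul(Pow(Add(4, 11), -1), Add(2, -1)), 2), Mul(27, Mul(Pow(Add(4, 11), -1), Add(2, -1))))) = Add(-2728, Add(26, Pow(Mul(Pow(15, -1), 1), 2), Mul(27, Mul(Pow(15, -1), 1)))) = Add(-2728, Add(26, Pow(Mul(Rational(1, 15), 1), 2), Mul(27, Mul(Rational(1, 15), 1)))) = Add(-2728, Add(26, Pow(Rational(1, 15), 2), Mul(27, Rational(1, 15)))) = Add(-2728, Add(26, Rational(1, 225), Rational(9, 5))) = Add(-2728, Rational(6256, 225)) = Rational(-607544, 225) ≈ -2700.2)
Add(Add(-22650, 5847), U) = Add(Add(-22650, 5847), Rational(-607544, 225)) = Add(-16803, Rational(-607544, 225)) = Rational(-4388219, 225)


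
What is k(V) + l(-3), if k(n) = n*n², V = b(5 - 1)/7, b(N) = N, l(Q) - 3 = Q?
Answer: 64/343 ≈ 0.18659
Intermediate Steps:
l(Q) = 3 + Q
V = 4/7 (V = (5 - 1)/7 = 4*(⅐) = 4/7 ≈ 0.57143)
k(n) = n³
k(V) + l(-3) = (4/7)³ + (3 - 3) = 64/343 + 0 = 64/343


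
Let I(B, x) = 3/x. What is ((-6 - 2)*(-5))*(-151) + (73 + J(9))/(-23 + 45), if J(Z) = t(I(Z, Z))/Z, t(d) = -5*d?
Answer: -1792897/297 ≈ -6036.7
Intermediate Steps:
J(Z) = -15/Z**2 (J(Z) = (-15/Z)/Z = -15/Z**2)
((-6 - 2)*(-5))*(-151) + (73 + J(9))/(-23 + 45) = ((-6 - 2)*(-5))*(-151) + (73 - 15/9**2)/(-23 + 45) = -8*(-5)*(-151) + (73 - 15*1/81)/22 = 40*(-151) + (73 - 5/27)*(1/22) = -6040 + (1966/27)*(1/22) = -6040 + 983/297 = -1792897/297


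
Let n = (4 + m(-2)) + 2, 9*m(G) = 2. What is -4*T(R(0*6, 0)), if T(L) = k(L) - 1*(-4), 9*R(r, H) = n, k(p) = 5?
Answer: -36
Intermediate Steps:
m(G) = 2/9 (m(G) = (⅑)*2 = 2/9)
n = 56/9 (n = (4 + 2/9) + 2 = 38/9 + 2 = 56/9 ≈ 6.2222)
R(r, H) = 56/81 (R(r, H) = (⅑)*(56/9) = 56/81)
T(L) = 9 (T(L) = 5 - 1*(-4) = 5 + 4 = 9)
-4*T(R(0*6, 0)) = -4*9 = -36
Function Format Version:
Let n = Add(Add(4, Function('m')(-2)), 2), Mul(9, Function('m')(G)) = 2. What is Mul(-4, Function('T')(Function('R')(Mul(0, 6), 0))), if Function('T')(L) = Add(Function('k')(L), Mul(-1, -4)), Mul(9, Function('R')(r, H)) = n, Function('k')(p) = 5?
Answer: -36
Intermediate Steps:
Function('m')(G) = Rational(2, 9) (Function('m')(G) = Mul(Rational(1, 9), 2) = Rational(2, 9))
n = Rational(56, 9) (n = Add(Add(4, Rational(2, 9)), 2) = Add(Rational(38, 9), 2) = Rational(56, 9) ≈ 6.2222)
Function('R')(r, H) = Rational(56, 81) (Function('R')(r, H) = Mul(Rational(1, 9), Rational(56, 9)) = Rational(56, 81))
Function('T')(L) = 9 (Function('T')(L) = Add(5, Mul(-1, -4)) = Add(5, 4) = 9)
Mul(-4, Function('T')(Function('R')(Mul(0, 6), 0))) = Mul(-4, 9) = -36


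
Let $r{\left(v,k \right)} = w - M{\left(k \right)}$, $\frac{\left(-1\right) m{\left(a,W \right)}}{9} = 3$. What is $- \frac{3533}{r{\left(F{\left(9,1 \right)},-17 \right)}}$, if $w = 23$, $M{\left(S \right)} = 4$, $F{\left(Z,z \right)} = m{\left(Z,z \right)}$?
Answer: $- \frac{3533}{19} \approx -185.95$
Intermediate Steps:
$m{\left(a,W \right)} = -27$ ($m{\left(a,W \right)} = \left(-9\right) 3 = -27$)
$F{\left(Z,z \right)} = -27$
$r{\left(v,k \right)} = 19$ ($r{\left(v,k \right)} = 23 - 4 = 19$)
$- \frac{3533}{r{\left(F{\left(9,1 \right)},-17 \right)}} = - \frac{3533}{19}$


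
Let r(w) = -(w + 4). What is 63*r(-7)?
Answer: 189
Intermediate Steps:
r(w) = -4 - w (r(w) = -(4 + w) = -4 - w)
63*r(-7) = 63*(-4 - 1*(-7)) = 63*(-4 + 7) = 63*3 = 189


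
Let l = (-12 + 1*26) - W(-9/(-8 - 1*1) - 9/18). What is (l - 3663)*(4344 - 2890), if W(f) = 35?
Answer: -5356536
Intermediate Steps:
l = -21 (l = (-12 + 1*26) - 1*35 = (-12 + 26) - 35 = 14 - 35 = -21)
(l - 3663)*(4344 - 2890) = (-21 - 3663)*(4344 - 2890) = -3684*1454 = -5356536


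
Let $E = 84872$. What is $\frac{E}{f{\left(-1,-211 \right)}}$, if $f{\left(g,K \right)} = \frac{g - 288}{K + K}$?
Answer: $\frac{35815984}{289} \approx 1.2393 \cdot 10^{5}$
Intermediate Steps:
$f{\left(g,K \right)} = \frac{-288 + g}{2 K}$
$\frac{E}{f{\left(-1,-211 \right)}} = \frac{84872}{\frac{1}{2} \frac{1}{-211} \left(-288 - 1\right)} = \frac{84872}{\frac{1}{2} \left(- \frac{1}{211}\right) \left(-289\right)} = \frac{84872}{\frac{289}{422}} = 84872 \cdot \frac{422}{289} = \frac{35815984}{289}$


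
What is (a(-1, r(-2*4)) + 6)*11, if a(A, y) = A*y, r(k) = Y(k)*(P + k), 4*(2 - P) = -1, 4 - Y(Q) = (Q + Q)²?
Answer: -15873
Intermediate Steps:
Y(Q) = 4 - 4*Q² (Y(Q) = 4 - (Q + Q)² = 4 - (2*Q)² = 4 - 4*Q²)
P = 9/4 (P = 2 - ¼*(-1) = 2 + ¼ = 9/4 ≈ 2.2500)
r(k) = (4 - 4*k²)*(9/4 + k)
(a(-1, r(-2*4)) + 6)*11 = (-(-1)*(-1 + (-2*4)²)*(9 + 4*(-2*4)) + 6)*11 = (-(-1)*(-1 + (-8)²)*(9 + 4*(-8)) + 6)*11 = (-(-1)*(-1 + 64)*(9 - 32) + 6)*11 = (-(-1)*63*(-23) + 6)*11 = (-1*1449 + 6)*11 = (-1449 + 6)*11 = -1443*11 = -15873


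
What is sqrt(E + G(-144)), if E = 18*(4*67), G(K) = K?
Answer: 6*sqrt(130) ≈ 68.411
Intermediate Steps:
E = 4824 (E = 18*268 = 4824)
sqrt(E + G(-144)) = sqrt(4824 - 144) = sqrt(4680) = 6*sqrt(130)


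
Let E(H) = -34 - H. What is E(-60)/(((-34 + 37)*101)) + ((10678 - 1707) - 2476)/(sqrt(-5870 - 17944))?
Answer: 26/303 - 2165*I*sqrt(6)/126 ≈ 0.085809 - 42.088*I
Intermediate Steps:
E(-60)/(((-34 + 37)*101)) + ((10678 - 1707) - 2476)/(sqrt(-5870 - 17944)) = (-34 - 1*(-60))/(((-34 + 37)*101)) + ((10678 - 1707) - 2476)/(sqrt(-5870 - 17944)) = (-34 + 60)/((3*101)) + (8971 - 2476)/(sqrt(-23814)) = 26/303 + 6495/((63*I*sqrt(6))) = 26*(1/303) + 6495*(-I*sqrt(6)/378) = 26/303 - 2165*I*sqrt(6)/126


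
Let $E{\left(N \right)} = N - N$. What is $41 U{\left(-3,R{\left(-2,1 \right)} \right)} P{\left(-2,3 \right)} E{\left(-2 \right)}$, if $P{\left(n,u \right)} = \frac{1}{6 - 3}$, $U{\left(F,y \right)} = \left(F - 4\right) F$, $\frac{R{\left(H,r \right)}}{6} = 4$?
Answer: $0$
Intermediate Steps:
$R{\left(H,r \right)} = 24$ ($R{\left(H,r \right)} = 6 \cdot 4 = 24$)
$U{\left(F,y \right)} = F \left(-4 + F\right)$ ($U{\left(F,y \right)} = \left(-4 + F\right) F = F \left(-4 + F\right)$)
$P{\left(n,u \right)} = \frac{1}{3}$
$E{\left(N \right)} = 0$
$41 U{\left(-3,R{\left(-2,1 \right)} \right)} P{\left(-2,3 \right)} E{\left(-2 \right)} = 41 - 3 \left(-4 - 3\right) \frac{1}{3} \cdot 0 = 41 \left(-3\right) \left(-7\right) \frac{1}{3} \cdot 0 = 41 \cdot 21 \cdot \frac{1}{3} \cdot 0 = 41 \cdot 7 \cdot 0 = 287 \cdot 0 = 0$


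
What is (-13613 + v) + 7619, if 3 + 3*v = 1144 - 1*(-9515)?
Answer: -2442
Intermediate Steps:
v = 3552 (v = -1 + (1144 - 1*(-9515))/3 = -1 + (1144 + 9515)/3 = -1 + (⅓)*10659 = -1 + 3553 = 3552)
(-13613 + v) + 7619 = (-13613 + 3552) + 7619 = -10061 + 7619 = -2442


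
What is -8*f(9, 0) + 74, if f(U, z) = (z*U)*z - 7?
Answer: 130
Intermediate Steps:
f(U, z) = -7 + U*z² (f(U, z) = (U*z)*z - 7 = U*z² - 7 = -7 + U*z²)
-8*f(9, 0) + 74 = -8*(-7 + 9*0²) + 74 = -8*(-7 + 9*0) + 74 = -8*(-7 + 0) + 74 = -8*(-7) + 74 = 56 + 74 = 130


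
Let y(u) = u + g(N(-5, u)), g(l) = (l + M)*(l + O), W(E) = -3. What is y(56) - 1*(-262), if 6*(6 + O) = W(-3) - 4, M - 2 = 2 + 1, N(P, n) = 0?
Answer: 1693/6 ≈ 282.17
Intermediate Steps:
M = 5 (M = 2 + (2 + 1) = 2 + 3 = 5)
O = -43/6 (O = -6 + (-3 - 4)/6 = -6 + (1/6)*(-7) = -6 - 7/6 = -43/6 ≈ -7.1667)
g(l) = (5 + l)*(-43/6 + l) (g(l) = (l + 5)*(l - 43/6) = (5 + l)*(-43/6 + l))
y(u) = -215/6 + u (y(u) = u + (-215/6 + 0**2 - 13/6*0) = u + (-215/6 + 0 + 0) = u - 215/6 = -215/6 + u)
y(56) - 1*(-262) = (-215/6 + 56) - 1*(-262) = 121/6 + 262 = 1693/6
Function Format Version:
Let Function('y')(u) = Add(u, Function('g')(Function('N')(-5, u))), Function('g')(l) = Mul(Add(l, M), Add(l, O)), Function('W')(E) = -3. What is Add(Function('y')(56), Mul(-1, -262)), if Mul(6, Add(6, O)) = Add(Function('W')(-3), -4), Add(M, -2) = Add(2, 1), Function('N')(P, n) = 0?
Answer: Rational(1693, 6) ≈ 282.17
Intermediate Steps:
M = 5 (M = Add(2, Add(2, 1)) = Add(2, 3) = 5)
O = Rational(-43, 6) (O = Add(-6, Mul(Rational(1, 6), Add(-3, -4))) = Add(-6, Mul(Rational(1, 6), -7)) = Add(-6, Rational(-7, 6)) = Rational(-43, 6) ≈ -7.1667)
Function('g')(l) = Mul(Add(5, l), Add(Rational(-43, 6), l)) (Function('g')(l) = Mul(Add(l, 5), Add(l, Rational(-43, 6))) = Mul(Add(5, l), Add(Rational(-43, 6), l)))
Function('y')(u) = Add(Rational(-215, 6), u) (Function('y')(u) = Add(u, Add(Rational(-215, 6), Pow(0, 2), Mul(Rational(-13, 6), 0))) = Add(u, Add(Rational(-215, 6), 0, 0)) = Add(u, Rational(-215, 6)) = Add(Rational(-215, 6), u))
Add(Function('y')(56), Mul(-1, -262)) = Add(Add(Rational(-215, 6), 56), Mul(-1, -262)) = Add(Rational(121, 6), 262) = Rational(1693, 6)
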